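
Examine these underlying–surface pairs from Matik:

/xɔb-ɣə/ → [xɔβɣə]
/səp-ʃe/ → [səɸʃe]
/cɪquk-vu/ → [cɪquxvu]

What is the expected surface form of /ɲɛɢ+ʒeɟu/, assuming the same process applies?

The data show regressive manner assimilation: /b/ → [β] before /ɣ/; /p/ → [ɸ] before /ʃ/; /k/ → [x] before /v/. In each pair only manner changes, matching the following consonant, while place and voice stay constant.
/ɢ/ is a voiced uvular stop. The following trigger /ʒ/ is a fricative, so /ɢ/ must become a fricative as well.
The voiced uvular fricative is [ʁ], so /ɢ/ → [ʁ].

[ɲɛʁʒeɟu]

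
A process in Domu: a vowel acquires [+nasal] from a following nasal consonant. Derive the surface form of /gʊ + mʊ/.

/ʊ/ sits next to the nasal /m/ and is therefore nasalised to [ʊ̃].

[gʊ̃mʊ]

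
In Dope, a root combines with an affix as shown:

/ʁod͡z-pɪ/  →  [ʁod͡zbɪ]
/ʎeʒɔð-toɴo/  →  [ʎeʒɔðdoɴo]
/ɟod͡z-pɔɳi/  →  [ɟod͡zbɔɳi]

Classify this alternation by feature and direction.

progressive voicing assimilation

Underlying /p/ is realised as [b] next to /d͡z/; /d͡z/ itself does not change.
/p/ is voiceless while /d͡z/ is voiced; the output [b] is voiced, matching the trigger — so the feature that spreads is voicing.
Place and manner are unchanged, so the assimilation is partial, not total.
The other alternating form patterns the same way: /t/ → [d] after /ð/ (voiceless → voiced, matching voiced) — only voicing changes, and always toward the preceding segment.
The trigger is the preceding segment, so the direction is progressive (perseverative).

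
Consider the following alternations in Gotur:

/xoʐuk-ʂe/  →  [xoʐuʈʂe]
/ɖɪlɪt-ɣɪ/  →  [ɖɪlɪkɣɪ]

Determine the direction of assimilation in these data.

regressive

Comparing underlying and surface forms, /k/ → [ʈ] is the alternation; the neighbouring /ʂ/ is constant.
/k/ is velar while /ʂ/ is retroflex; the output [ʈ] is retroflex, matching the trigger — so the feature that spreads is place.
The other alternating form patterns the same way: /t/ → [k] before /ɣ/ (alveolar → velar, matching velar) — only place changes, and always toward the following segment.
The trigger is the following segment, so the direction is regressive (anticipatory).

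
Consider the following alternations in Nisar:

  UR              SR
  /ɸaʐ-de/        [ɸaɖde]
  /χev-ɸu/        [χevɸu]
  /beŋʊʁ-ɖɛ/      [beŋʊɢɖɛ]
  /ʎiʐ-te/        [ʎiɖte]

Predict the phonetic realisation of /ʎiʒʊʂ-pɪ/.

The data show regressive manner assimilation: /ʐ/ → [ɖ] before /d/; /ʁ/ → [ɢ] before /ɖ/; /ʐ/ → [ɖ] before /t/. In each pair only manner changes, matching the following consonant, while place and voice stay constant.
No alternation appears in [χevɸu]: there the adjacent consonants already agree in manner (/v/ and /ɸ/ are both fricatives), so this form is consistent with the same rule.
The rule targets /ʂ/ (voiceless retroflex fricative), which sits before the trigger /p/ (stop).
The voiceless retroflex stop is [ʈ], so /ʂ/ → [ʈ].

[ʎiʒʊʈpɪ]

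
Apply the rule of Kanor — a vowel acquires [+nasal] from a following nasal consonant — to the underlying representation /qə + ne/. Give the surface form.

/ə/ sits next to the nasal /n/ and is therefore nasalised to [ə̃].

[qə̃ne]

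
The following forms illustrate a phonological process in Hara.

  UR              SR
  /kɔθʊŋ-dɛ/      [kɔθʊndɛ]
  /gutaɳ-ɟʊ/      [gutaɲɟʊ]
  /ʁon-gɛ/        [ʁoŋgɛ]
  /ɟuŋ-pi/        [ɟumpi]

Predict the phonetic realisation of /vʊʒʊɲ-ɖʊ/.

The data show regressive place assimilation: /ŋ/ → [n] before /d/; /ɳ/ → [ɲ] before /ɟ/; /n/ → [ŋ] before /g/; /ŋ/ → [m] before /p/. In each pair only place changes, matching the following consonant, while manner and voice stay constant.
The rule targets /ɲ/ (voiced palatal nasal), which sits before the trigger /ɖ/ (retroflex).
The voiced retroflex nasal is [ɳ], so /ɲ/ → [ɳ].

[vʊʒʊɳɖʊ]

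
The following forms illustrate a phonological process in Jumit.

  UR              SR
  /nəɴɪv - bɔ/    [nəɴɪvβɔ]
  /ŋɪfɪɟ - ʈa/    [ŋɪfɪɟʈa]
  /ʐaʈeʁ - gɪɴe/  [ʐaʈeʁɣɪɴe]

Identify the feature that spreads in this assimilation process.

manner

Comparing underlying and surface forms, /b/ → [β] is the alternation; the neighbouring /v/ is constant.
The change stop → fricative matches the manner of the preceding /v/, identifying this as manner assimilation.
The same holds elsewhere in the data: /g/ → [ɣ] after /ʁ/ (stop → fricative, matching a fricative) — only manner changes, and always toward the preceding segment.
No alternation appears in [ŋɪfɪɟʈa]: there the adjacent consonants already agree in manner (/ʈ/ and /ɟ/ are both stops), so this form is consistent with the same rule.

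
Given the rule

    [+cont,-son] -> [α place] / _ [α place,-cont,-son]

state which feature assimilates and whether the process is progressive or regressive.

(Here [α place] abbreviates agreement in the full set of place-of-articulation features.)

The shared variable α links the value of the place features (abbreviated [place]) on the target to the same value on the neighbouring segment, so place is the feature that assimilates.
Since the environment is written after the underscore, the trigger follows the target; the direction is regressive.

regressive place assimilation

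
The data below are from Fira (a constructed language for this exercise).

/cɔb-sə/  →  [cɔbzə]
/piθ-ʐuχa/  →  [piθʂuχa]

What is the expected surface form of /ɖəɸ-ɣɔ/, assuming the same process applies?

The data show progressive voicing assimilation: /s/ → [z] after /b/; /ʐ/ → [ʂ] after /θ/. In each pair only voicing changes, matching the preceding consonant, while place and manner stay constant.
/ɣ/ is a voiced velar fricative. The preceding trigger /ɸ/ is voiceless, so /ɣ/ must become voiceless as well.
Changing only its voicing to voiceless gives [x] — the voiceless velar fricative.

[ɖəɸxɔ]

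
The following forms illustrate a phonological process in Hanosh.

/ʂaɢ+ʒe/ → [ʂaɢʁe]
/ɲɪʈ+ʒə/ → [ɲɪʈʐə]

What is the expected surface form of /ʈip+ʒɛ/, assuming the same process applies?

The data show progressive place assimilation: /ʒ/ → [ʁ] after /ɢ/; /ʒ/ → [ʐ] after /ʈ/. In each pair only place changes, matching the preceding consonant, while manner and voice stay constant.
/ʒ/ is a voiced postalveolar fricative. The preceding trigger /p/ is bilabial, so /ʒ/ must become bilabial as well.
The voiced bilabial fricative is [β], so /ʒ/ → [β].

[ʈipβɛ]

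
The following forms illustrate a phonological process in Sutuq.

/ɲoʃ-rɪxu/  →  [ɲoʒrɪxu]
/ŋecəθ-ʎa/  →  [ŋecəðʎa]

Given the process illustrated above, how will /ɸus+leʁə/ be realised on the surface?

The data show regressive voicing assimilation: /ʃ/ → [ʒ] before /r/; /θ/ → [ð] before /ʎ/. In each pair only voicing changes, matching the following consonant, while place and manner stay constant.
/s/ is a voiceless alveolar fricative. The following trigger /l/ is voiced, so /s/ must become voiced as well.
A voiced alveolar fricative is [z], so the surface segment is [z].

[ɸuzleʁə]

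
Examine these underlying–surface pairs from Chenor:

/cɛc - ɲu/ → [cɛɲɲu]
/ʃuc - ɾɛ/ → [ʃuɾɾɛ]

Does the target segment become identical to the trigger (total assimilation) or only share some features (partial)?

total assimilation

Comparing underlying and surface forms, /c/ → [ɲ] is the alternation; the neighbouring /ɲ/ is constant.
The output [ɲ] is identical to the trigger /ɲ/ — every feature (place, manner, voicing) has been copied — so this is total assimilation.
The other form behaves the same way: /c/ → [ɾ] before /ɾ/ — in each case the output is a copy of the following consonant.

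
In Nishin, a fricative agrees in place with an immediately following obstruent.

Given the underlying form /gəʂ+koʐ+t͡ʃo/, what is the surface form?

The rule targets /ʂ/ (voiceless retroflex fricative), which sits before the trigger /k/ (velar).
The voiceless velar fricative is [x], so /ʂ/ → [x].
The same rule applies at the second boundary: /ʐ/ → [ʒ] next to /t͡ʃ/.

[gəxkoʒt͡ʃo]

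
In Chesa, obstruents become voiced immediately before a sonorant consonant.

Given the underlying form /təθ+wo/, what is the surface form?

[təðwo]

/θ/ is a voiceless dental fricative. The following trigger /w/ is voiced, so /θ/ must become voiced as well.
A voiced dental fricative is [ð], so the surface segment is [ð].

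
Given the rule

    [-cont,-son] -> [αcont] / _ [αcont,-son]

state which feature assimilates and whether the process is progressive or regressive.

regressive manner assimilation

The shared variable α links the value of [cont] on the target to that of the neighbouring obstruent. [cont] distinguishes stops from fricatives — a manner-of-articulation feature — so this is manner assimilation.
Since the environment is written after the underscore, the trigger follows the target; the direction is regressive.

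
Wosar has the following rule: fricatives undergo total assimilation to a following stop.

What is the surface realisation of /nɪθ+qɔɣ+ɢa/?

[nɪqqɔɢɢa]

/θ/ is the segment targeted by the rule; it sits immediately before /q/, so it assimilates completely and surfaces as [q].
The same rule applies at the second boundary: /ɣ/ → [ɢ] next to /ɢ/.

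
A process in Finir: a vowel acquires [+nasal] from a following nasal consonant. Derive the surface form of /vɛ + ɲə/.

[vɛ̃ɲə]

/ɛ/ sits next to the nasal /ɲ/ and is therefore nasalised to [ɛ̃].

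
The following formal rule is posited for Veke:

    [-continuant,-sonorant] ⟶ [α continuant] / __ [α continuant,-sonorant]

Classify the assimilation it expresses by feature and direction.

regressive manner assimilation

The shared variable α links the value of [continuant] on the target to that of the neighbouring obstruent. [continuant] distinguishes stops from fricatives — a manner-of-articulation feature — so this is manner assimilation.
The conditioning segment sits to the right of the focus bar, meaning the trigger follows the segment that changes — regressive assimilation.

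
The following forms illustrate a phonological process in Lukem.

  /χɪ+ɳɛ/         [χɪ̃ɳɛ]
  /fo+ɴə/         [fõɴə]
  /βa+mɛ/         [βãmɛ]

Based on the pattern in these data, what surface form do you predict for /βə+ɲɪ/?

The data show regressive nasality assimilation (vowel nasalisation): /ɪ/ → [ɪ̃] before /ɳ/; /o/ → [õ] before /ɴ/; /a/ → [ã] before /m/ — a vowel is nasalised by an immediately following nasal consonant.
The vowel /ə/ is adjacent to the following nasal /ɲ/, so it acquires [+nasal] and surfaces as [ə̃].

[βə̃ɲɪ]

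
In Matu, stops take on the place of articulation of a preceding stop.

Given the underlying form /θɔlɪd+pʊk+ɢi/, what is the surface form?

[θɔlɪdtʊkgi]

The rule targets /p/ (voiceless bilabial stop), which sits after the trigger /d/ (alveolar).
Changing only its place to alveolar gives [t] — the voiceless alveolar stop.
At the second juncture, /ɢ/ likewise becomes [g] adjacent to /k/.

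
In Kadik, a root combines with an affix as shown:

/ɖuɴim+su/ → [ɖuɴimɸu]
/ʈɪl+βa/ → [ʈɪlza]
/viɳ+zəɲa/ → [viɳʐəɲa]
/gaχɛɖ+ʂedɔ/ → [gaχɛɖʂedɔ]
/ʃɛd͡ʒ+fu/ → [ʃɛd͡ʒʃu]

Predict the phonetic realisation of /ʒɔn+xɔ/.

[ʒɔnsɔ]

The data show progressive place assimilation: /s/ → [ɸ] after /m/; /β/ → [z] after /l/; /z/ → [ʐ] after /ɳ/; /f/ → [ʃ] after /d͡ʒ/. In each pair only place changes, matching the preceding consonant, while manner and voice stay constant.
Nothing changes in [gaχɛɖʂedɔ]: there the adjacent consonants already agree in place (/ʂ/ and /ɖ/ are both retroflex), so this form is consistent with the same rule.
The rule targets /x/ (voiceless velar fricative), which sits after the trigger /n/ (alveolar).
Changing only its place to alveolar gives [s] — the voiceless alveolar fricative.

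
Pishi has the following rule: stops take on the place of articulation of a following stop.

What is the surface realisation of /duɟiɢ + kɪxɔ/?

/ɢ/ is a voiced uvular stop. The following trigger /k/ is velar, so /ɢ/ must become velar as well.
Changing only its place to velar gives [g] — the voiced velar stop.

[duɟigkɪxɔ]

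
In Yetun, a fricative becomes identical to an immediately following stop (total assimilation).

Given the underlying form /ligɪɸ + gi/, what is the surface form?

/ɸ/ is the segment targeted by the rule; it sits immediately before /g/, so it assimilates completely and surfaces as [g].

[ligɪggi]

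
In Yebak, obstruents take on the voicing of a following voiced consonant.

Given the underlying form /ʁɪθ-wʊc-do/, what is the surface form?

[ʁɪðwʊɟdo]

/θ/ is a voiceless dental fricative. The following trigger /w/ is voiced, so /θ/ must become voiced as well.
A voiced dental fricative is [ð], so the surface segment is [ð].
At the second juncture, /c/ likewise becomes [ɟ] adjacent to /d/.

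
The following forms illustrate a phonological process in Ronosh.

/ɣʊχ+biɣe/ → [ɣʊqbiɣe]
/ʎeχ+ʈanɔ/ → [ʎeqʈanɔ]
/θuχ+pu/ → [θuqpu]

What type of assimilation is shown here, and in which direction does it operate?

Underlying /χ/ is realised as [q] next to /b/; /b/ itself does not change.
/χ/ is a fricative while /b/ is a stop; the output [q] is a stop, matching the trigger — so the feature that spreads is manner.
Place and voice are unchanged, so the assimilation is partial, not total.
Checking the remaining alternations: /χ/ → [q] before /ʈ/ (fricative → stop, matching a stop); /χ/ → [q] before /p/ (fricative → stop, matching a stop) — only manner changes, and always toward the following segment.
Since the segment that changes precedes the conditioning segment, the assimilation is regressive.

regressive manner assimilation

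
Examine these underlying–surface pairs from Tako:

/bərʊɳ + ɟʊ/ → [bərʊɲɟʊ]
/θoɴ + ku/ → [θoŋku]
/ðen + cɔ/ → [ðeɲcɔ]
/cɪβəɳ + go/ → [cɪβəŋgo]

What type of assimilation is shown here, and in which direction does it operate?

regressive place assimilation

Comparing underlying and surface forms, /ɳ/ → [ɲ] is the alternation; the neighbouring /ɟ/ is constant.
The change retroflex → palatal matches the place of the following /ɟ/, identifying this as place assimilation.
Manner and voice are unchanged, so the assimilation is partial, not total.
Checking the remaining alternations: /ɴ/ → [ŋ] before /k/ (uvular → velar, matching velar); /n/ → [ɲ] before /c/ (alveolar → palatal, matching palatal); /ɳ/ → [ŋ] before /g/ (retroflex → velar, matching velar) — only place changes, and always toward the following segment.
Since the segment that changes precedes the conditioning segment, the assimilation is regressive.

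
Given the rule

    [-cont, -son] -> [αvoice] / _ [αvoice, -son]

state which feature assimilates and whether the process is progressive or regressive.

The rule copies [voice] from the environment onto the target, so the assimilating feature is voicing.
The conditioning segment sits to the right of the focus bar, meaning the trigger follows the segment that changes — regressive assimilation.

regressive voicing assimilation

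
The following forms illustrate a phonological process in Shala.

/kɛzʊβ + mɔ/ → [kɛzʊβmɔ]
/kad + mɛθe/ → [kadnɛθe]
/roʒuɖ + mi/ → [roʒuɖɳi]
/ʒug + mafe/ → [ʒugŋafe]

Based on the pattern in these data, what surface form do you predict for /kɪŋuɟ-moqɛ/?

[kɪŋuɟɲoqɛ]

The data show progressive place assimilation: /m/ → [n] after /d/; /m/ → [ɳ] after /ɖ/; /m/ → [ŋ] after /g/. In each pair only place changes, matching the preceding consonant, while manner and voice stay constant.
No alternation appears in [kɛzʊβmɔ]: there the adjacent consonants already agree in place (/m/ and /β/ are both bilabial), so this form is consistent with the same rule.
The rule targets /m/ (voiced bilabial nasal), which sits after the trigger /ɟ/ (palatal).
A voiced palatal nasal is [ɲ], so the surface segment is [ɲ].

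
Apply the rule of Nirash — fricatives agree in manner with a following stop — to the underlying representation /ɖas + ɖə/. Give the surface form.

The rule targets /s/ (voiceless alveolar fricative), which sits before the trigger /ɖ/ (stop).
A voiceless alveolar stop is [t], so the surface segment is [t].

[ɖatɖə]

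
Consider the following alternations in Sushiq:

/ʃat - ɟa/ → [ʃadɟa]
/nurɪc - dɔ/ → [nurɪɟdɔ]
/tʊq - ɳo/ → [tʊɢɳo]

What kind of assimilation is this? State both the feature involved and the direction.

regressive voicing assimilation

The segment that alternates is /t/, which surfaces as [d] when adjacent to /ɟ/.
/t/ is voiceless while /ɟ/ is voiced; the output [d] is voiced, matching the trigger — so the feature that spreads is voicing.
Place and manner are unchanged, so the assimilation is partial, not total.
The other alternating forms pattern the same way: /c/ → [ɟ] before /d/ (voiceless → voiced, matching voiced); /q/ → [ɢ] before /ɳ/ (voiceless → voiced, matching voiced) — only voicing changes, and always toward the following segment.
Since the segment that changes precedes the conditioning segment, the assimilation is regressive.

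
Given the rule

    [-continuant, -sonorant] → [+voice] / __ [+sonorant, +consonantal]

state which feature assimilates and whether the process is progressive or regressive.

The target ([-continuant, -sonorant], stops) acquires [+voice] next to a sonorant consonant ([+sonorant, +consonantal]) — it takes on the voicing of its neighbour, so the feature that spreads is voicing.
Since the environment is written after the underscore, the trigger follows the target; the direction is regressive.

regressive voicing assimilation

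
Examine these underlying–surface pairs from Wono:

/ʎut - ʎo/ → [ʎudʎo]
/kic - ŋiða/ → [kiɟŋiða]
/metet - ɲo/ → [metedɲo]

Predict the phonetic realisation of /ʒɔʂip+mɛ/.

The data show regressive voicing assimilation: /t/ → [d] before /ʎ/; /c/ → [ɟ] before /ŋ/; /t/ → [d] before /ɲ/. In each pair only voicing changes, matching the following consonant, while place and manner stay constant.
/p/ is a voiceless bilabial stop. The following trigger /m/ is voiced, so /p/ must become voiced as well.
The voiced bilabial stop is [b], so /p/ → [b].

[ʒɔʂibmɛ]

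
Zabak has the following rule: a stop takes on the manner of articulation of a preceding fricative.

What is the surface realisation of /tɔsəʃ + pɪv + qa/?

The rule targets /p/ (voiceless bilabial stop), which sits after the trigger /ʃ/ (fricative).
A voiceless bilabial fricative is [ɸ], so the surface segment is [ɸ].
The same rule applies at the second boundary: /q/ → [χ] next to /v/.

[tɔsəʃɸɪvχa]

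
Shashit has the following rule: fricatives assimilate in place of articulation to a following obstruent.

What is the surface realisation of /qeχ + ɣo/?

[qexɣo]

The rule targets /χ/ (voiceless uvular fricative), which sits before the trigger /ɣ/ (velar).
Changing only its place to velar gives [x] — the voiceless velar fricative.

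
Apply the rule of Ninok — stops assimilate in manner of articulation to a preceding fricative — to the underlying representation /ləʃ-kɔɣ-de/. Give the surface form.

/k/ is a voiceless velar stop. The preceding trigger /ʃ/ is a fricative, so /k/ must become a fricative as well.
Changing only its manner to fricative gives [x] — the voiceless velar fricative.
At the second juncture, /d/ likewise becomes [z] adjacent to /ɣ/.

[ləʃxɔɣze]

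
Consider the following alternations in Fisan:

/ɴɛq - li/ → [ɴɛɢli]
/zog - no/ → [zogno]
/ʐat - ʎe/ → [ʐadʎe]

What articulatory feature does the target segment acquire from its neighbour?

voicing

Underlying /q/ is realised as [ɢ] next to /l/; /l/ itself does not change.
/q/ is voiceless while /l/ is voiced; the output [ɢ] is voiced, matching the trigger — so the feature that spreads is voicing.
Checking the remaining alternation: /t/ → [d] before /ʎ/ (voiceless → voiced, matching voiced) — only voicing changes, and always toward the following segment.
No alternation appears in [zogno]: there the adjacent consonants already agree in voicing (/g/ and /n/ are both voiced), so this form is consistent with the same rule.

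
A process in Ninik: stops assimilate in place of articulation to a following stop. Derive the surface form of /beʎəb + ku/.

[beʎəgku]

The rule targets /b/ (voiced bilabial stop), which sits before the trigger /k/ (velar).
The voiced velar stop is [g], so /b/ → [g].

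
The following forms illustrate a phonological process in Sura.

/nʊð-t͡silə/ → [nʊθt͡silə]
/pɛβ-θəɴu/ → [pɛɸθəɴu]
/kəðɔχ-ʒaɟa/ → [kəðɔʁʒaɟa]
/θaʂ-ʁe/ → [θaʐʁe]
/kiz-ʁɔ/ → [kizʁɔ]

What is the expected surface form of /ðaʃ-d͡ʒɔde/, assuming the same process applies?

[ðaʒd͡ʒɔde]

The data show regressive voicing assimilation: /ð/ → [θ] before /t͡s/; /β/ → [ɸ] before /θ/; /χ/ → [ʁ] before /ʒ/; /ʂ/ → [ʐ] before /ʁ/. In each pair only voicing changes, matching the following consonant, while place and manner stay constant.
Nothing changes in [kizʁɔ]: there the adjacent consonants already agree in voicing (/z/ and /ʁ/ are both voiced), so this form is consistent with the same rule.
/ʃ/ is a voiceless postalveolar fricative. The following trigger /d͡ʒ/ is voiced, so /ʃ/ must become voiced as well.
Changing only its voicing to voiced gives [ʒ] — the voiced postalveolar fricative.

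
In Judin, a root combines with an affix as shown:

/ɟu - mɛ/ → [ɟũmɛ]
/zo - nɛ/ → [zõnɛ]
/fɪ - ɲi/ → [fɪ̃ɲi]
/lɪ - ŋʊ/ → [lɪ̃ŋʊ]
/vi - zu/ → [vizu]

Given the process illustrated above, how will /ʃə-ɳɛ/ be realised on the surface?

[ʃə̃ɳɛ]

The data show regressive nasality assimilation (vowel nasalisation): /u/ → [ũ] before /m/; /o/ → [õ] before /n/; /ɪ/ → [ɪ̃] before /ɲ/; /ɪ/ → [ɪ̃] before /ŋ/ — a vowel is nasalised by an immediately following nasal consonant.
No change occurs in [vizu] because the vowel at the boundary is adjacent to an oral consonant, not a nasal (/i/ next to /z/).
The vowel /ə/ is adjacent to the following nasal /ɳ/, so it acquires [+nasal] and surfaces as [ə̃].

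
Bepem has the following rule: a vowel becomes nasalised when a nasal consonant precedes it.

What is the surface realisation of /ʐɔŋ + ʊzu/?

/ʊ/ sits next to the nasal /ŋ/ and is therefore nasalised to [ʊ̃].

[ʐɔŋʊ̃zu]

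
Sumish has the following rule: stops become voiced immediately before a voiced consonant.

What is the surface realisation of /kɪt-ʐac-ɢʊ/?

The rule targets /t/ (voiceless alveolar stop), which sits before the trigger /ʐ/ (voiced).
A voiced alveolar stop is [d], so the surface segment is [d].
At the second juncture, /c/ likewise becomes [ɟ] adjacent to /ɢ/.

[kɪdʐaɟɢʊ]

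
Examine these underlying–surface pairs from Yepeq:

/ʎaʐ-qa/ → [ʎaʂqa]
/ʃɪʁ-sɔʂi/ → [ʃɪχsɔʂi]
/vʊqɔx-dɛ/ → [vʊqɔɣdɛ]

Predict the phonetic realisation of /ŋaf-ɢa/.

[ŋavɢa]

The data show regressive voicing assimilation: /ʐ/ → [ʂ] before /q/; /ʁ/ → [χ] before /s/; /x/ → [ɣ] before /d/. In each pair only voicing changes, matching the following consonant, while place and manner stay constant.
/f/ is a voiceless labiodental fricative. The following trigger /ɢ/ is voiced, so /f/ must become voiced as well.
A voiced labiodental fricative is [v], so the surface segment is [v].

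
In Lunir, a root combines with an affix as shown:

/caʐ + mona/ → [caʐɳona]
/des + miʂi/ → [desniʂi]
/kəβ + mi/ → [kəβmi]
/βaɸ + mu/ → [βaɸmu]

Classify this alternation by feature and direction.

progressive place assimilation

Underlying /m/ is realised as [ɳ] next to /ʐ/; /ʐ/ itself does not change.
/m/ is bilabial while /ʐ/ is retroflex; the output [ɳ] is retroflex, matching the trigger — so the feature that spreads is place.
Manner and voice are unchanged, so the assimilation is partial, not total.
Checking the remaining alternation: /m/ → [n] after /s/ (bilabial → alveolar, matching alveolar) — only place changes, and always toward the preceding segment.
Nothing changes in [kəβmi], [βaɸmu]: there the adjacent consonants already agree in place (/m/ and /β/ are both bilabial; /m/ and /ɸ/ are both bilabial), so these forms are consistent with the same rule.
The trigger is the preceding segment, so the direction is progressive (perseverative).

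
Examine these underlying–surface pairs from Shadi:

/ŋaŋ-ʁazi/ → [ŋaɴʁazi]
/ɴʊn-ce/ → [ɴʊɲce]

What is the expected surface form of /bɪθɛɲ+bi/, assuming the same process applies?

The data show regressive place assimilation: /ŋ/ → [ɴ] before /ʁ/; /n/ → [ɲ] before /c/. In each pair only place changes, matching the following consonant, while manner and voice stay constant.
The rule targets /ɲ/ (voiced palatal nasal), which sits before the trigger /b/ (bilabial).
The voiced bilabial nasal is [m], so /ɲ/ → [m].

[bɪθɛmbi]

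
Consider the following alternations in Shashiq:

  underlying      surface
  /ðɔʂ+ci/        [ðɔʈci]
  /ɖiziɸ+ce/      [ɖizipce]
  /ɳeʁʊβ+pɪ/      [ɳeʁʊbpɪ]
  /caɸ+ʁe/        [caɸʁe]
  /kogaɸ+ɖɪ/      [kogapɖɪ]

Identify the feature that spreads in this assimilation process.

Underlying /ʂ/ is realised as [ʈ] next to /c/; /c/ itself does not change.
The change fricative → stop matches the manner of the following /c/, identifying this as manner assimilation.
Checking the remaining alternations: /ɸ/ → [p] before /c/ (fricative → stop, matching a stop); /β/ → [b] before /p/ (fricative → stop, matching a stop); /ɸ/ → [p] before /ɖ/ (fricative → stop, matching a stop) — only manner changes, and always toward the following segment.
No alternation appears in [caɸʁe]: there the adjacent consonants already agree in manner (/ɸ/ and /ʁ/ are both fricatives), so this form is consistent with the same rule.

manner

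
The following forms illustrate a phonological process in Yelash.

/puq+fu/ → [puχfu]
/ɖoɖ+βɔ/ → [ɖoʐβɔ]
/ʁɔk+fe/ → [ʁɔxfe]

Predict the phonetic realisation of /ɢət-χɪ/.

[ɢəsχɪ]

The data show regressive manner assimilation: /q/ → [χ] before /f/; /ɖ/ → [ʐ] before /β/; /k/ → [x] before /f/. In each pair only manner changes, matching the following consonant, while place and voice stay constant.
/t/ is a voiceless alveolar stop. The following trigger /χ/ is a fricative, so /t/ must become a fricative as well.
A voiceless alveolar fricative is [s], so the surface segment is [s].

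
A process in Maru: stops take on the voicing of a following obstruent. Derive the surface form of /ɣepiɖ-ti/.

/ɖ/ is a voiced retroflex stop. The following trigger /t/ is voiceless, so /ɖ/ must become voiceless as well.
Changing only its voicing to voiceless gives [ʈ] — the voiceless retroflex stop.

[ɣepiʈti]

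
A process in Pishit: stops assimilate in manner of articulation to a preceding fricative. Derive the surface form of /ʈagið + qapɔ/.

[ʈagiðχapɔ]

/q/ is a voiceless uvular stop. The preceding trigger /ð/ is a fricative, so /q/ must become a fricative as well.
A voiceless uvular fricative is [χ], so the surface segment is [χ].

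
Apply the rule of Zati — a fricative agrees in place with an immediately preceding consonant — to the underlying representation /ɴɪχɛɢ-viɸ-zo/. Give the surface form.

[ɴɪχɛɢʁiɸβo]

The rule targets /v/ (voiced labiodental fricative), which sits after the trigger /ɢ/ (uvular).
The voiced uvular fricative is [ʁ], so /v/ → [ʁ].
The same rule applies at the second boundary: /z/ → [β] next to /ɸ/.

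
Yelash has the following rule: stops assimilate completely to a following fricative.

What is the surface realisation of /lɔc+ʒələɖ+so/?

/c/ is the segment targeted by the rule; it sits immediately before /ʒ/, so it assimilates completely and surfaces as [ʒ].
The same rule applies at the second boundary: /ɖ/ → [s] next to /s/.

[lɔʒʒələsso]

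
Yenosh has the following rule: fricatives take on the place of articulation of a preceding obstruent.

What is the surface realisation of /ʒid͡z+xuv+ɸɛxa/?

/x/ is a voiceless velar fricative. The preceding trigger /d͡z/ is alveolar, so /x/ must become alveolar as well.
Changing only its place to alveolar gives [s] — the voiceless alveolar fricative.
At the second juncture, /ɸ/ likewise becomes [f] adjacent to /v/.

[ʒid͡zsuvfɛxa]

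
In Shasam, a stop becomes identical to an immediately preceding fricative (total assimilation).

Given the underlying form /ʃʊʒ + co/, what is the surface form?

/c/ is the segment targeted by the rule; it sits immediately after /ʒ/, so it assimilates completely and surfaces as [ʒ].

[ʃʊʒʒo]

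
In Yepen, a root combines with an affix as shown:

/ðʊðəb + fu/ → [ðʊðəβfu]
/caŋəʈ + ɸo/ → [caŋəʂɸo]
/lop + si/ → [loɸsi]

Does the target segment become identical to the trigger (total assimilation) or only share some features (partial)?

Underlying /b/ is realised as [β] next to /f/; /f/ itself does not change.
The change stop → fricative matches the manner of the following /f/, identifying this as manner assimilation.
Place and voice are unchanged, so the assimilation is partial, not total.
The other alternating forms pattern the same way: /ʈ/ → [ʂ] before /ɸ/ (stop → fricative, matching a fricative); /p/ → [ɸ] before /s/ (stop → fricative, matching a fricative) — only manner changes, and always toward the following segment.

partial assimilation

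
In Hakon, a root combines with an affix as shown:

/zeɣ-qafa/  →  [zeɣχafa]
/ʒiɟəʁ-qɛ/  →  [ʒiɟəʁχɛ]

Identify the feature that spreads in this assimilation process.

manner

Comparing underlying and surface forms, /q/ → [χ] is the alternation; the neighbouring /ɣ/ is constant.
The change stop → fricative matches the manner of the preceding /ɣ/, identifying this as manner assimilation.
The same holds elsewhere in the data: /q/ → [χ] after /ʁ/ (stop → fricative, matching a fricative) — only manner changes, and always toward the preceding segment.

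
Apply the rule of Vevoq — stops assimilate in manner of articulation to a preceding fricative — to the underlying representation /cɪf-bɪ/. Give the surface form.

[cɪfβɪ]

/b/ is a voiced bilabial stop. The preceding trigger /f/ is a fricative, so /b/ must become a fricative as well.
A voiced bilabial fricative is [β], so the surface segment is [β].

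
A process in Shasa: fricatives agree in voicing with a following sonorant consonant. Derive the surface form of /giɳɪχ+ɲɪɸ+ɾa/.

[giɳɪʁɲɪβɾa]

/χ/ is a voiceless uvular fricative. The following trigger /ɲ/ is voiced, so /χ/ must become voiced as well.
Changing only its voicing to voiced gives [ʁ] — the voiced uvular fricative.
The same rule applies at the second boundary: /ɸ/ → [β] next to /ɾ/.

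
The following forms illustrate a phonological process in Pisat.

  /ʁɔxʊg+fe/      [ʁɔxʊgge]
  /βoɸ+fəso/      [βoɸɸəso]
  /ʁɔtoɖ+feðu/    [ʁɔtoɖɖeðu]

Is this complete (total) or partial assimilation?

Underlying /f/ is realised as [g] next to /g/; /g/ itself does not change.
The output [g] is identical to the trigger /g/ — every feature (place, manner, voicing) has been copied — so this is total assimilation.
The other forms behave the same way: /f/ → [ɸ] after /ɸ/; /f/ → [ɖ] after /ɖ/ — in each case the output is a copy of the preceding consonant.

total assimilation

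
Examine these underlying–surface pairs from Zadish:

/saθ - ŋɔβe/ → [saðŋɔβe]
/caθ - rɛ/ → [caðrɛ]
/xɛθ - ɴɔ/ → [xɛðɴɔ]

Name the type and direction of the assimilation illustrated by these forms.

regressive voicing assimilation

The segment that alternates is /θ/, which surfaces as [ð] when adjacent to /ŋ/.
The change voiceless → voiced matches the voicing of the following /ŋ/, identifying this as voicing assimilation.
Place and manner are unchanged, so the assimilation is partial, not total.
The same holds elsewhere in the data: /θ/ → [ð] before /r/ (voiceless → voiced, matching voiced); /θ/ → [ð] before /ɴ/ (voiceless → voiced, matching voiced) — only voicing changes, and always toward the following segment.
The trigger is the following segment, so the direction is regressive (anticipatory).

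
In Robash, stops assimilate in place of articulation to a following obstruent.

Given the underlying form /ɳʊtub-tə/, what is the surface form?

[ɳʊtudtə]

The rule targets /b/ (voiced bilabial stop), which sits before the trigger /t/ (alveolar).
Changing only its place to alveolar gives [d] — the voiced alveolar stop.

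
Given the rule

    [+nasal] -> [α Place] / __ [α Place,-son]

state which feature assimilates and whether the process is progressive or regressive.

regressive place assimilation

The rule copies the place features (abbreviated [Place]) from the environment onto the target, so the assimilating feature is place.
Since the environment is written after the underscore, the trigger follows the target; the direction is regressive.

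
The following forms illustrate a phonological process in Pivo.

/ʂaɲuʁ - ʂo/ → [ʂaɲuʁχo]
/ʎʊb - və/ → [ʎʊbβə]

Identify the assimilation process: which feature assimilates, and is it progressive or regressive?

Comparing underlying and surface forms, /ʂ/ → [χ] is the alternation; the neighbouring /ʁ/ is constant.
The change retroflex → uvular matches the place of the preceding /ʁ/, identifying this as place assimilation.
Manner and voice are unchanged, so the assimilation is partial, not total.
The other alternating form patterns the same way: /v/ → [β] after /b/ (labiodental → bilabial, matching bilabial) — only place changes, and always toward the preceding segment.
Since the segment that changes follows the conditioning segment, the assimilation is progressive.

progressive place assimilation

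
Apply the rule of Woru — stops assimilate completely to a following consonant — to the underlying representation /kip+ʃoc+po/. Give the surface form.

/p/ is the segment targeted by the rule; it sits immediately before /ʃ/, so it assimilates completely and surfaces as [ʃ].
At the second juncture, /c/ likewise becomes [p] adjacent to /p/.

[kiʃʃoppo]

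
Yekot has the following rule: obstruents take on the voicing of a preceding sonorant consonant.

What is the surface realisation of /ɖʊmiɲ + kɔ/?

The rule targets /k/ (voiceless velar stop), which sits after the trigger /ɲ/ (voiced).
A voiced velar stop is [g], so the surface segment is [g].

[ɖʊmiɲgɔ]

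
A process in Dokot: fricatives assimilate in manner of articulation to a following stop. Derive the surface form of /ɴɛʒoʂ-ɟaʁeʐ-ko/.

The rule targets /ʂ/ (voiceless retroflex fricative), which sits before the trigger /ɟ/ (stop).
Changing only its manner to stop gives [ʈ] — the voiceless retroflex stop.
At the second juncture, /ʐ/ likewise becomes [ɖ] adjacent to /k/.

[ɴɛʒoʈɟaʁeɖko]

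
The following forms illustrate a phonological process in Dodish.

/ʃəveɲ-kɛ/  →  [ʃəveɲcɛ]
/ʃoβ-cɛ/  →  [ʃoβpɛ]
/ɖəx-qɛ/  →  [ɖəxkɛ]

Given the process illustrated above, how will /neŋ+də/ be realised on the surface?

The data show progressive place assimilation: /k/ → [c] after /ɲ/; /c/ → [p] after /β/; /q/ → [k] after /x/. In each pair only place changes, matching the preceding consonant, while manner and voice stay constant.
/d/ is a voiced alveolar stop. The preceding trigger /ŋ/ is velar, so /d/ must become velar as well.
The voiced velar stop is [g], so /d/ → [g].

[neŋgə]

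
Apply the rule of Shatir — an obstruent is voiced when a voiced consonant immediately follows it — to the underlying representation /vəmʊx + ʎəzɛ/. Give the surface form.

/x/ is a voiceless velar fricative. The following trigger /ʎ/ is voiced, so /x/ must become voiced as well.
The voiced velar fricative is [ɣ], so /x/ → [ɣ].

[vəmʊɣʎəzɛ]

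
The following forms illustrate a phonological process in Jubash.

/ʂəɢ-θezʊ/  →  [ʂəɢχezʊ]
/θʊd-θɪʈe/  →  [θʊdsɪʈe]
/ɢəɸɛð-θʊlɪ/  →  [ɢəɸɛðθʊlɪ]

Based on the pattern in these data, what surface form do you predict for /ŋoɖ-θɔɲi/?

[ŋoɖʂɔɲi]

The data show progressive place assimilation: /θ/ → [χ] after /ɢ/; /θ/ → [s] after /d/. In each pair only place changes, matching the preceding consonant, while manner and voice stay constant.
No alternation appears in [ɢəɸɛðθʊlɪ]: there the adjacent consonants already agree in place (/θ/ and /ð/ are both dental), so this form is consistent with the same rule.
The rule targets /θ/ (voiceless dental fricative), which sits after the trigger /ɖ/ (retroflex).
The voiceless retroflex fricative is [ʂ], so /θ/ → [ʂ].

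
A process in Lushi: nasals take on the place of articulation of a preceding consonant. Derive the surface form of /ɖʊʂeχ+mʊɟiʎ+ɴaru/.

The rule targets /m/ (voiced bilabial nasal), which sits after the trigger /χ/ (uvular).
The voiced uvular nasal is [ɴ], so /m/ → [ɴ].
The same rule applies at the second boundary: /ɴ/ → [ɲ] next to /ʎ/.

[ɖʊʂeχɴʊɟiʎɲaru]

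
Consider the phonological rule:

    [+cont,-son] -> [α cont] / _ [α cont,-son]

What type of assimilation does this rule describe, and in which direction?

regressive manner assimilation

The rule copies [cont] (continuancy) from the environment onto the target fricatives; since [±cont] encodes the stop/fricative manner contrast, the assimilating dimension is manner.
The conditioning segment sits to the right of the focus bar, meaning the trigger follows the segment that changes — regressive assimilation.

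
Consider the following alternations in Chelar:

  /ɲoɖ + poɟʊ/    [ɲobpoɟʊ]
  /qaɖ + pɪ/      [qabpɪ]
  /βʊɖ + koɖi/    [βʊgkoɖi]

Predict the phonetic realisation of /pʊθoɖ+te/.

[pʊθodte]

The data show regressive place assimilation: /ɖ/ → [b] before /p/; /ɖ/ → [g] before /k/. In each pair only place changes, matching the following consonant, while manner and voice stay constant.
The rule targets /ɖ/ (voiced retroflex stop), which sits before the trigger /t/ (alveolar).
The voiced alveolar stop is [d], so /ɖ/ → [d].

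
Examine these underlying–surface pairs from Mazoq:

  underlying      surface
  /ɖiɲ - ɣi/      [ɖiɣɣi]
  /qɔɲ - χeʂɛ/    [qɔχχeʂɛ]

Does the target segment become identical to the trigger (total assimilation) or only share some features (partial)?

Comparing underlying and surface forms, /ɲ/ → [ɣ] is the alternation; the neighbouring /ɣ/ is constant.
The output [ɣ] is identical to the trigger /ɣ/ — every feature (place, manner, voicing) has been copied — so this is total assimilation.
The remaining alternation confirms this: /ɲ/ → [χ] before /χ/ — in each case the output is a copy of the following consonant.

total assimilation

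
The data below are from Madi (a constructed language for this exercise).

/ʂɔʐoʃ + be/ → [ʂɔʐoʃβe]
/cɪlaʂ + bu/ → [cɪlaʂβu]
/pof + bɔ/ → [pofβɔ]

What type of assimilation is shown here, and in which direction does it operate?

progressive manner assimilation

Underlying /b/ is realised as [β] next to /ʃ/; /ʃ/ itself does not change.
/b/ is a stop while /ʃ/ is a fricative; the output [β] is a fricative, matching the trigger — so the feature that spreads is manner.
Place and voice are unchanged, so the assimilation is partial, not total.
Checking the remaining alternations: /b/ → [β] after /ʂ/ (stop → fricative, matching a fricative); /b/ → [β] after /f/ (stop → fricative, matching a fricative) — only manner changes, and always toward the preceding segment.
The trigger is the preceding segment, so the direction is progressive (perseverative).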